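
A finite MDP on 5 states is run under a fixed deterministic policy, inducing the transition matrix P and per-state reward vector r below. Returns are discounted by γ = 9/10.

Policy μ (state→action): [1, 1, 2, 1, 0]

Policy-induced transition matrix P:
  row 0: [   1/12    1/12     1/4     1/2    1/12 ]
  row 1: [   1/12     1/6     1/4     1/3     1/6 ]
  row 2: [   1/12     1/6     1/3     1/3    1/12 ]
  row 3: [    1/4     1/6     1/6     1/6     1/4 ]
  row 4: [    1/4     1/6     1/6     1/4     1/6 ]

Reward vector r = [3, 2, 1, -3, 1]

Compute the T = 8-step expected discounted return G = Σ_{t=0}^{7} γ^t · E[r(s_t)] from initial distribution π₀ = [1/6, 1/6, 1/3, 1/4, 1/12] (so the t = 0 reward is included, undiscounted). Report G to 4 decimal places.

G = 1.7539

t=0: π = [0.1667, 0.1667, 0.3333, 0.2500, 0.0833], E[r] = 0.5000, γ^t·E[r] = 0.500000, running G = 0.500000
t=1: π = [0.1389, 0.1528, 0.2500, 0.3125, 0.1458], E[r] = 0.1806, γ^t·E[r] = 0.162500, running G = 0.662500
t=2: π = [0.1597, 0.1551, 0.2326, 0.2922, 0.1603], E[r] = 0.3056, γ^t·E[r] = 0.247500, running G = 0.910000
t=3: π = [0.1588, 0.1534, 0.2317, 0.2979, 0.1583], E[r] = 0.2793, γ^t·E[r] = 0.203625, running G = 1.113625
t=4: π = [0.1594, 0.1534, 0.2313, 0.2970, 0.1590], E[r] = 0.2844, γ^t·E[r] = 0.186574, running G = 1.300199
t=5: π = [0.1593, 0.1534, 0.2313, 0.2972, 0.1589], E[r] = 0.2834, γ^t·E[r] = 0.167342, running G = 1.467541
t=6: π = [0.1593, 0.1534, 0.2313, 0.2971, 0.1589], E[r] = 0.2836, γ^t·E[r] = 0.150703, running G = 1.618244
t=7: π = [0.1593, 0.1534, 0.2313, 0.2971, 0.1589], E[r] = 0.2835, γ^t·E[r] = 0.135616, running G = 1.753860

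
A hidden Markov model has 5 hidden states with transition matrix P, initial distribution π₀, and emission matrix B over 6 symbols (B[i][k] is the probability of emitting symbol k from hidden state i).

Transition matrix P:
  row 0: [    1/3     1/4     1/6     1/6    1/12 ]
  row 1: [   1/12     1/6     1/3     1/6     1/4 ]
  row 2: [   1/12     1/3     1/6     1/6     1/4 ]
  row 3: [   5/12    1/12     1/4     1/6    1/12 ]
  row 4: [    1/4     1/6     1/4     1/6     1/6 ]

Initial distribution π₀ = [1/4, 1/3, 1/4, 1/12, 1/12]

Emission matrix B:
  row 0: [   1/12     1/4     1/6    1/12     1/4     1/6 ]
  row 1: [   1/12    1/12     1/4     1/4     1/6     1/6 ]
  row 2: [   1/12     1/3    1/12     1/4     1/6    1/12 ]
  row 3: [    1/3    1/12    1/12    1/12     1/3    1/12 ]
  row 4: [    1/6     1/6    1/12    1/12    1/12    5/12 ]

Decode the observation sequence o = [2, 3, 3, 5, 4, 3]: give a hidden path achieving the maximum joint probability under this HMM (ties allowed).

t=0: δ = [4.167e-02, 8.333e-02, 2.083e-02, 6.944e-03, 6.944e-03]  (obs o_0=2)
t=1: δ = [1.157e-03, 3.472e-03, 6.944e-03, 1.157e-03, 1.736e-03]  ψ = [0, 1, 1, 1, 1]  (obs o_1=3)
t=2: δ = [4.823e-05, 5.787e-04, 2.894e-04, 9.645e-05, 1.447e-04]  ψ = [2, 2, 1, 2, 2]  (obs o_2=3)
t=3: δ = [8.038e-06, 1.608e-05, 1.608e-05, 8.038e-06, 6.028e-05]  ψ = [1, 1, 1, 1, 1]  (obs o_3=5)
t=4: δ = [3.768e-06, 1.674e-06, 2.512e-06, 3.349e-06, 8.372e-07]  ψ = [4, 4, 4, 4, 4]  (obs o_4=4)
t=5: δ = [1.163e-07, 2.355e-07, 2.093e-07, 5.233e-08, 5.233e-08]  ψ = [3, 0, 3, 0, 2]  (obs o_5=3)
backtrack: best end state = 1; path = [1, 2, 1, 4, 0, 1]

path = [1, 2, 1, 4, 0, 1]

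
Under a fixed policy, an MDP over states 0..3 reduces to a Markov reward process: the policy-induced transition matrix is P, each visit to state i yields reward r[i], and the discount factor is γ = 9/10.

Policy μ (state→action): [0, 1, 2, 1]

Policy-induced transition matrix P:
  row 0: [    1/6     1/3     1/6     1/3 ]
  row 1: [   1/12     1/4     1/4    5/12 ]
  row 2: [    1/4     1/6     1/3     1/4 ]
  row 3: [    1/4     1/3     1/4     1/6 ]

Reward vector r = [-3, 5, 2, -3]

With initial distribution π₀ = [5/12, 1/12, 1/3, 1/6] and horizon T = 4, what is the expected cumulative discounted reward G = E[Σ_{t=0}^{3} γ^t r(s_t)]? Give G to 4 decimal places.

G = 0.3353

t=0: π = [0.4167, 0.0833, 0.3333, 0.1667], E[r] = -0.6667, γ^t·E[r] = -0.666667, running G = -0.666667
t=1: π = [0.2014, 0.2708, 0.2431, 0.2847], E[r] = 0.3819, γ^t·E[r] = 0.343750, running G = -0.322917
t=2: π = [0.1881, 0.2703, 0.2535, 0.2882], E[r] = 0.4294, γ^t·E[r] = 0.347813, running G = 0.024896
t=3: π = [0.1893, 0.2686, 0.2554, 0.2867], E[r] = 0.4258, γ^t·E[r] = 0.310395, running G = 0.335290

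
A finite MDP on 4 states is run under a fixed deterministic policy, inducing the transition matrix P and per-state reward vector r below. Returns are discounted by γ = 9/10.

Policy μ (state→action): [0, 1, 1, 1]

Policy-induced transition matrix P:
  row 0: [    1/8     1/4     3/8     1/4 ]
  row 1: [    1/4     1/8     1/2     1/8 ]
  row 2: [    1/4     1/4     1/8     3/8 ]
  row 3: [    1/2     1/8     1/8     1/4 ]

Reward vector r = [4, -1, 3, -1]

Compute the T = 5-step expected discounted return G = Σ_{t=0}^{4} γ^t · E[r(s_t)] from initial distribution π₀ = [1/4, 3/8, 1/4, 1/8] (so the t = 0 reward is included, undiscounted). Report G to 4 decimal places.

t=0: π = [0.2500, 0.3750, 0.2500, 0.1250], E[r] = 1.2500, γ^t·E[r] = 1.250000, running G = 1.250000
t=1: π = [0.2500, 0.1875, 0.3281, 0.2344], E[r] = 1.5625, γ^t·E[r] = 1.406250, running G = 2.656250
t=2: π = [0.2773, 0.1973, 0.2578, 0.2676], E[r] = 1.4180, γ^t·E[r] = 1.148555, running G = 3.804805
t=3: π = [0.2822, 0.1919, 0.2683, 0.2576], E[r] = 1.4844, γ^t·E[r] = 1.082109, running G = 4.886914
t=4: π = [0.2791, 0.1938, 0.2675, 0.2596], E[r] = 1.4656, γ^t·E[r] = 0.961605, running G = 5.848519

G = 5.8485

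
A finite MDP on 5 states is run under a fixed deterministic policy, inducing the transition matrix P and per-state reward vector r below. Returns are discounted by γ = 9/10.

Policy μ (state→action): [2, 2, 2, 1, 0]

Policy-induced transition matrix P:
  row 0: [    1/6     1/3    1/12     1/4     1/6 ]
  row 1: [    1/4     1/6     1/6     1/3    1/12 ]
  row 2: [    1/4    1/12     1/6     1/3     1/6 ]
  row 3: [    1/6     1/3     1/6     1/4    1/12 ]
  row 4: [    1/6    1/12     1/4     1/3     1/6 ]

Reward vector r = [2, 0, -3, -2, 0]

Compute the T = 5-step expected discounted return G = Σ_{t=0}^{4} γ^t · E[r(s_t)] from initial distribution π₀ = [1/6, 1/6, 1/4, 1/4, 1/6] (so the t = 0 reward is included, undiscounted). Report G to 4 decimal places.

G = -3.0120

t=0: π = [0.1667, 0.1667, 0.2500, 0.2500, 0.1667], E[r] = -0.9167, γ^t·E[r] = -0.916667, running G = -0.916667
t=1: π = [0.2014, 0.2014, 0.1667, 0.2986, 0.1319], E[r] = -0.6944, γ^t·E[r] = -0.625000, running G = -1.541667
t=2: π = [0.1973, 0.2251, 0.1609, 0.2917, 0.1250], E[r] = -0.6713, γ^t·E[r] = -0.543750, running G = -2.085417
t=3: π = [0.1988, 0.2243, 0.1606, 0.2926, 0.1236], E[r] = -0.6694, γ^t·E[r] = -0.488004, running G = -2.573421
t=4: π = [0.1987, 0.2249, 0.1604, 0.2924, 0.1236], E[r] = -0.6685, γ^t·E[r] = -0.438576, running G = -3.011997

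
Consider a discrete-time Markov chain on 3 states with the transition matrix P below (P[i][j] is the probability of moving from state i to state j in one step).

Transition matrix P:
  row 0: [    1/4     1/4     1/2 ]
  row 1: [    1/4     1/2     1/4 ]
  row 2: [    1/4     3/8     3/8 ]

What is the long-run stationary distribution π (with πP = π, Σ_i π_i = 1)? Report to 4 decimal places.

π = [0.2500, 0.3929, 0.3571]

Balance equations π_j = Σ_i π_i·P[i][j]:
  π_0 = 1/4·π_0 + 1/4·π_1 + 1/4·π_2
  π_1 = 1/4·π_0 + 1/2·π_1 + 3/8·π_2
  normalize: π_0 + π_1 + π_2 = 1
Solving the linear system gives exactly π = [1/4, 11/28, 5/14].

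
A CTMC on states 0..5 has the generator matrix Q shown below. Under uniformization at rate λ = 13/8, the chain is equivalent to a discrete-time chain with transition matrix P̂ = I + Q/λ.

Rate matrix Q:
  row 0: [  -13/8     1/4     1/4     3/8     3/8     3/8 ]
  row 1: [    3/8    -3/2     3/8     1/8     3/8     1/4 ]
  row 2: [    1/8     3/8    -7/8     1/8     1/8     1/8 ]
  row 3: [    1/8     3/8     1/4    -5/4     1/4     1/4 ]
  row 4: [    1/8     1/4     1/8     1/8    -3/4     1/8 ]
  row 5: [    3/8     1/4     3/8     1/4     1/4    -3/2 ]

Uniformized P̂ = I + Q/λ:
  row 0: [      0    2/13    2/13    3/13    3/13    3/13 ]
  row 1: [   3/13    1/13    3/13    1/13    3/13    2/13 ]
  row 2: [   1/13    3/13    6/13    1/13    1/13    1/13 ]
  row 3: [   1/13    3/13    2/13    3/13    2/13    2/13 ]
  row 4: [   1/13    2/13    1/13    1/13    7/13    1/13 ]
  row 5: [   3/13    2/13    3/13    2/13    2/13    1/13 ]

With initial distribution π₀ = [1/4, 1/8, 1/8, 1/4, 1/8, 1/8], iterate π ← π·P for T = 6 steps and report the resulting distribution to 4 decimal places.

t=0: π = [0.2500, 0.1250, 0.1250, 0.2500, 0.1250, 0.1250]
t=1: π = [0.0962, 0.1731, 0.2019, 0.1635, 0.2212, 0.1442]
t=2: π = [0.1183, 0.1686, 0.2234, 0.1280, 0.2441, 0.1176]
t=3: π = [0.1119, 0.1679, 0.2258, 0.1239, 0.2526, 0.1179]
t=4: π = [0.1123, 0.1678, 0.2259, 0.1223, 0.2552, 0.1166]
t=5: π = [0.1120, 0.1677, 0.2256, 0.1220, 0.2562, 0.1165]
t=6: π = [0.1120, 0.1677, 0.2254, 0.1219, 0.2565, 0.1164]

π = [0.1120, 0.1677, 0.2254, 0.1219, 0.2565, 0.1164]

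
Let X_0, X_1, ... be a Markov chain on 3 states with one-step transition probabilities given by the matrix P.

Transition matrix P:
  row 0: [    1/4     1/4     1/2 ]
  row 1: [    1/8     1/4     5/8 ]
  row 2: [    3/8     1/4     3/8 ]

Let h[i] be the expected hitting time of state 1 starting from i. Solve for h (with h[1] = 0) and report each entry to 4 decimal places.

h = [4.0000, 0.0000, 4.0000]

First-step conditioning: h[1] = 0; for i ≠ 1, h[i] = 1 + Σ_k P[i][k]·h[k].
  h[0] = 1 + 1/4·h[0] + 1/2·h[2]
  h[2] = 1 + 3/8·h[0] + 3/8·h[2]
Solving the 2×2 linear system over states ≠ 1 gives exactly h = [4, 0, 4] (h[1] = 0 is the target).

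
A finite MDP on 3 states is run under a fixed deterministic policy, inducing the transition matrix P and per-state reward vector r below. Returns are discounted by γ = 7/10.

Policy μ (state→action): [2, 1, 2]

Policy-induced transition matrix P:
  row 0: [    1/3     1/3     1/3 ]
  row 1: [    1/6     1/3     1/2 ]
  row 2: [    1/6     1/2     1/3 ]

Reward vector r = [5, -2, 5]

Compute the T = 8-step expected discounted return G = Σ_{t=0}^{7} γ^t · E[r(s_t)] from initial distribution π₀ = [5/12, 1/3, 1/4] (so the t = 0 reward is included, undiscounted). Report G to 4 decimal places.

G = 7.5079

t=0: π = [0.4167, 0.3333, 0.2500], E[r] = 2.6667, γ^t·E[r] = 2.666667, running G = 2.666667
t=1: π = [0.2361, 0.3750, 0.3889], E[r] = 2.3750, γ^t·E[r] = 1.662500, running G = 4.329167
t=2: π = [0.2060, 0.3981, 0.3958], E[r] = 2.2130, γ^t·E[r] = 1.084352, running G = 5.413519
t=3: π = [0.2010, 0.3993, 0.3997], E[r] = 2.2049, γ^t·E[r] = 0.756267, running G = 6.169786
t=4: π = [0.2002, 0.3999, 0.3999], E[r] = 2.2004, γ^t·E[r] = 0.528306, running G = 6.698092
t=5: π = [0.2000, 0.4000, 0.4000], E[r] = 2.2001, γ^t·E[r] = 0.369777, running G = 7.067869
t=6: π = [0.2000, 0.4000, 0.4000], E[r] = 2.2000, γ^t·E[r] = 0.258829, running G = 7.326698
t=7: π = [0.2000, 0.4000, 0.4000], E[r] = 2.2000, γ^t·E[r] = 0.181180, running G = 7.507878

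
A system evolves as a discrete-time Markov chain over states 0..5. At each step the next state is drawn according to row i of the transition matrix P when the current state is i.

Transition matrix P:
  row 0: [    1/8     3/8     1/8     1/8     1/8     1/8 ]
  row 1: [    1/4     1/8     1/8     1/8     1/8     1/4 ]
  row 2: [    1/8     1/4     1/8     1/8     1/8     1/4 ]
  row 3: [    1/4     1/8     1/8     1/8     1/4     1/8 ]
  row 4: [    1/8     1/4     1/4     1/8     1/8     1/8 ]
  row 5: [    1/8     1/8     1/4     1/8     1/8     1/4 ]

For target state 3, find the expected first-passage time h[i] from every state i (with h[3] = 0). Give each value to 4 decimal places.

h = [8.0000, 8.0000, 8.0000, 0.0000, 8.0000, 8.0000]

First-step conditioning: h[3] = 0; for i ≠ 3, h[i] = 1 + Σ_k P[i][k]·h[k].
  h[0] = 1 + 1/8·h[0] + 3/8·h[1] + 1/8·h[2] + 1/8·h[4] + 1/8·h[5]
  h[1] = 1 + 1/4·h[0] + 1/8·h[1] + 1/8·h[2] + 1/8·h[4] + 1/4·h[5]
  h[2] = 1 + 1/8·h[0] + 1/4·h[1] + 1/8·h[2] + 1/8·h[4] + 1/4·h[5]
  h[4] = 1 + 1/8·h[0] + 1/4·h[1] + 1/4·h[2] + 1/8·h[4] + 1/8·h[5]
  h[5] = 1 + 1/8·h[0] + 1/8·h[1] + 1/4·h[2] + 1/8·h[4] + 1/4·h[5]
Solving the 5×5 linear system over states ≠ 3 gives exactly h = [8, 8, 8, 0, 8, 8] (h[3] = 0 is the target).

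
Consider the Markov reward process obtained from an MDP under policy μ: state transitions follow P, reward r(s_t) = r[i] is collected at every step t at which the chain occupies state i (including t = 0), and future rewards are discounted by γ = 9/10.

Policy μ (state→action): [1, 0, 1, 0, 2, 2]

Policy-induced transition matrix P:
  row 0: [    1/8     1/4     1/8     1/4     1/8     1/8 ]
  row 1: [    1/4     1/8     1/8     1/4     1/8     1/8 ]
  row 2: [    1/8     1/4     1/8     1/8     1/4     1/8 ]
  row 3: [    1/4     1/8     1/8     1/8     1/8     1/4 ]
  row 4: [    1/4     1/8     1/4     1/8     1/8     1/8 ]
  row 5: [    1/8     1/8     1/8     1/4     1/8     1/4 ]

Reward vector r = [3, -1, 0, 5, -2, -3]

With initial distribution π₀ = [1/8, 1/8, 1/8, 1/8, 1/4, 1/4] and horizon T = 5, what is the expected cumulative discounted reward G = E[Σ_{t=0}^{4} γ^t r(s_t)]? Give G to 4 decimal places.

t=0: π = [0.1250, 0.1250, 0.1250, 0.1250, 0.2500, 0.2500], E[r] = -0.3750, γ^t·E[r] = -0.375000, running G = -0.375000
t=1: π = [0.1875, 0.1563, 0.1563, 0.1875, 0.1406, 0.1719], E[r] = 0.5469, γ^t·E[r] = 0.492188, running G = 0.117188
t=2: π = [0.1855, 0.1680, 0.1426, 0.1895, 0.1445, 0.1699], E[r] = 0.5371, γ^t·E[r] = 0.435059, running G = 0.552246
t=3: π = [0.1877, 0.1660, 0.1431, 0.1904, 0.1428, 0.1699], E[r] = 0.5540, γ^t·E[r] = 0.403833, running G = 0.956079
t=4: π = [0.1874, 0.1664, 0.1429, 0.1905, 0.1429, 0.1700], E[r] = 0.5523, γ^t·E[r] = 0.362349, running G = 1.318428

G = 1.3184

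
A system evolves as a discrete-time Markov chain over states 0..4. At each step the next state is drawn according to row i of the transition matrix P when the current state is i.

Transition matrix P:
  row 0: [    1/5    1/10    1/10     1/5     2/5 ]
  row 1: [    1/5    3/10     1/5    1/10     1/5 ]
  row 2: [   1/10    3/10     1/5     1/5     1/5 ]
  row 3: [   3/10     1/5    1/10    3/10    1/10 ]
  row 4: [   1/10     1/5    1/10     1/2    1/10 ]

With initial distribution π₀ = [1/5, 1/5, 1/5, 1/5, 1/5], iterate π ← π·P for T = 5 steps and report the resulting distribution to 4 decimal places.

t=0: π = [0.2000, 0.2000, 0.2000, 0.2000, 0.2000]
t=1: π = [0.1800, 0.2200, 0.1400, 0.2600, 0.2000]
t=2: π = [0.1920, 0.2180, 0.1360, 0.2640, 0.1900]
t=3: π = [0.1938, 0.2162, 0.1354, 0.2616, 0.1930]
t=4: π = [0.1933, 0.2158, 0.1352, 0.2624, 0.1933]
t=5: π = [0.1934, 0.2158, 0.1351, 0.2627, 0.1931]

π = [0.1934, 0.2158, 0.1351, 0.2627, 0.1931]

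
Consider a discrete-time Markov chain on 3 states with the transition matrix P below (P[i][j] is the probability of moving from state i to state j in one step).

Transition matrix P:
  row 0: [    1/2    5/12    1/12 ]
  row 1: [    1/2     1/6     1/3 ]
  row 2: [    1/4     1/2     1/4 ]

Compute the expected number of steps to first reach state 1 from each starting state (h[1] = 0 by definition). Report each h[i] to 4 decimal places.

First-step conditioning: h[1] = 0; for i ≠ 1, h[i] = 1 + Σ_k P[i][k]·h[k].
  h[0] = 1 + 1/2·h[0] + 1/12·h[2]
  h[2] = 1 + 1/4·h[0] + 1/4·h[2]
Solving the 2×2 linear system over states ≠ 1 gives exactly h = [40/17, 0, 36/17] (h[1] = 0 is the target).

h = [2.3529, 0.0000, 2.1176]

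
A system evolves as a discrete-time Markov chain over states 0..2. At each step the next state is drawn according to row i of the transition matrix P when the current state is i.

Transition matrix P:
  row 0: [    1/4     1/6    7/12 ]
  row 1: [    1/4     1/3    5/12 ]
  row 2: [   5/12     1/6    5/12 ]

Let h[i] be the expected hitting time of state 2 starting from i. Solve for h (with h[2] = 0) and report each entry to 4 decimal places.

h = [1.8182, 2.1818, 0.0000]

First-step conditioning: h[2] = 0; for i ≠ 2, h[i] = 1 + Σ_k P[i][k]·h[k].
  h[0] = 1 + 1/4·h[0] + 1/6·h[1]
  h[1] = 1 + 1/4·h[0] + 1/3·h[1]
Solving the 2×2 linear system over states ≠ 2 gives exactly h = [20/11, 24/11, 0] (h[2] = 0 is the target).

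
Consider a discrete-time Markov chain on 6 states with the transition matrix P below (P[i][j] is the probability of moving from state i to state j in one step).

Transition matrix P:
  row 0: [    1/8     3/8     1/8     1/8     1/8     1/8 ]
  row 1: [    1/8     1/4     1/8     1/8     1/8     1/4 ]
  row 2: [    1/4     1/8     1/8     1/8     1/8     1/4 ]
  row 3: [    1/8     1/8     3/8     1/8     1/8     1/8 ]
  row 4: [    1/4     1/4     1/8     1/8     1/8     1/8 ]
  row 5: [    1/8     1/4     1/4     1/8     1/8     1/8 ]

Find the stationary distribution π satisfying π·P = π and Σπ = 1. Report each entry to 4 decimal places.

Balance equations π_j = Σ_i π_i·P[i][j]:
  π_0 = 1/8·π_0 + 1/8·π_1 + 1/4·π_2 + 1/8·π_3 + 1/4·π_4 + 1/8·π_5
  π_1 = 3/8·π_0 + 1/4·π_1 + 1/8·π_2 + 1/8·π_3 + 1/4·π_4 + 1/4·π_5
  π_2 = 1/8·π_0 + 1/8·π_1 + 1/8·π_2 + 3/8·π_3 + 1/8·π_4 + 1/4·π_5
  π_3 = 1/8·π_0 + 1/8·π_1 + 1/8·π_2 + 1/8·π_3 + 1/8·π_4 + 1/8·π_5
  π_4 = 1/8·π_0 + 1/8·π_1 + 1/8·π_2 + 1/8·π_3 + 1/8·π_4 + 1/8·π_5
  normalize: π_0 + π_1 + π_2 + π_3 + π_4 + π_5 = 1
Solving the linear system gives exactly π = [94/577, 1073/4616, 823/4616, 1/8, 1/8, 407/2308].

π = [0.1629, 0.2325, 0.1783, 0.1250, 0.1250, 0.1763]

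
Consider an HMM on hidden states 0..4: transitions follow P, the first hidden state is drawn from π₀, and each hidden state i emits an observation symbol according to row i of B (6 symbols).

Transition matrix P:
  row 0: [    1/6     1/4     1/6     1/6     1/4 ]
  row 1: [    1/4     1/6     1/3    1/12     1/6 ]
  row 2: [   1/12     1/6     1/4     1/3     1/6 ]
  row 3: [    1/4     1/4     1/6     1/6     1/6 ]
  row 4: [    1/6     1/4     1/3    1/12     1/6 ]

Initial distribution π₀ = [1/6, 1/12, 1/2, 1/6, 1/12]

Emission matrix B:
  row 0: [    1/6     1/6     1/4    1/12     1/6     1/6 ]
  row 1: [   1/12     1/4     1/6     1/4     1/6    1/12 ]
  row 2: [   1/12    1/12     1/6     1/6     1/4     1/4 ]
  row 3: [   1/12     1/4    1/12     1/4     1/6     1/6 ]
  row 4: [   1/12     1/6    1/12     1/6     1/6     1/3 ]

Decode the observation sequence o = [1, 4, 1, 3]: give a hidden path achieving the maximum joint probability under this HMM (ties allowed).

t=0: δ = [2.778e-02, 2.083e-02, 4.167e-02, 4.167e-02, 1.389e-02]  (obs o_0=1)
t=1: δ = [1.736e-03, 1.736e-03, 2.604e-03, 2.315e-03, 1.157e-03]  ψ = [3, 3, 2, 2, 0]  (obs o_1=4)
t=2: δ = [9.645e-05, 1.447e-04, 5.425e-05, 2.170e-04, 7.234e-05]  ψ = [3, 3, 2, 2, 0]  (obs o_2=1)
t=3: δ = [4.521e-06, 1.356e-05, 8.038e-06, 9.042e-06, 6.028e-06]  ψ = [3, 3, 1, 3, 3]  (obs o_3=3)
backtrack: best end state = 1; path = [2, 2, 3, 1]

path = [2, 2, 3, 1]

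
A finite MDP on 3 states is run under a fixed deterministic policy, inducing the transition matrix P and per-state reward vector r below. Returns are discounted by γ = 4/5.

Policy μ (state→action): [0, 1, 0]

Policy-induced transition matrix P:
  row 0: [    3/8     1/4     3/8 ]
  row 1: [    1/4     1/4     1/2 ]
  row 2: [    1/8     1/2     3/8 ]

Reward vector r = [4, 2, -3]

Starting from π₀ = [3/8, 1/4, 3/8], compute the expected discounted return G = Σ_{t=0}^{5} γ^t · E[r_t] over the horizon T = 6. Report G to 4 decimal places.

G = 1.9329

t=0: π = [0.3750, 0.2500, 0.3750], E[r] = 0.8750, γ^t·E[r] = 0.875000, running G = 0.875000
t=1: π = [0.2500, 0.3438, 0.4063], E[r] = 0.4688, γ^t·E[r] = 0.375000, running G = 1.250000
t=2: π = [0.2305, 0.3516, 0.4180], E[r] = 0.3711, γ^t·E[r] = 0.237500, running G = 1.487500
t=3: π = [0.2266, 0.3545, 0.4189], E[r] = 0.3584, γ^t·E[r] = 0.183500, running G = 1.671000
t=4: π = [0.2260, 0.3547, 0.4193], E[r] = 0.3553, γ^t·E[r] = 0.145550, running G = 1.816550
t=5: π = [0.2258, 0.3548, 0.4193], E[r] = 0.3549, γ^t·E[r] = 0.116310, running G = 1.932860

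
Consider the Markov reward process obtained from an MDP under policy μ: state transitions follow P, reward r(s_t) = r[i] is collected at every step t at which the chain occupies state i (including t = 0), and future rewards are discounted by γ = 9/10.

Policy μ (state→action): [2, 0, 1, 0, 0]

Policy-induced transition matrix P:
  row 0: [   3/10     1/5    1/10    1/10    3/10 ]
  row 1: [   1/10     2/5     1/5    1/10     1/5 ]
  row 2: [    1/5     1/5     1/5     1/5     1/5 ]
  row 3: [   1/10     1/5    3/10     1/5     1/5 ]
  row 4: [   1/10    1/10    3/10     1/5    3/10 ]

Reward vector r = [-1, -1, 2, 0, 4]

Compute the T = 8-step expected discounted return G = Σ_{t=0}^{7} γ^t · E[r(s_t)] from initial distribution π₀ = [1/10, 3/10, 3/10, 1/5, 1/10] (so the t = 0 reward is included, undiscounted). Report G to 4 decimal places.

t=0: π = [0.1000, 0.3000, 0.3000, 0.2000, 0.1000], E[r] = 0.6000, γ^t·E[r] = 0.600000, running G = 0.600000
t=1: π = [0.1500, 0.2500, 0.2200, 0.1600, 0.2200], E[r] = 0.9200, γ^t·E[r] = 0.828000, running G = 1.428000
t=2: π = [0.1520, 0.2280, 0.2230, 0.1600, 0.2370], E[r] = 1.0140, γ^t·E[r] = 0.821340, running G = 2.249340
t=3: π = [0.1527, 0.2219, 0.2245, 0.1620, 0.2389], E[r] = 1.0300, γ^t·E[r] = 0.750870, running G = 3.000210
t=4: π = [0.1530, 0.2205, 0.2248, 0.1625, 0.2392], E[r] = 1.0328, γ^t·E[r] = 0.677620, running G = 3.677830
t=5: π = [0.1531, 0.2202, 0.2249, 0.1627, 0.2392], E[r] = 1.0333, γ^t·E[r] = 0.610177, running G = 4.288007
t=6: π = [0.1531, 0.2201, 0.2249, 0.1627, 0.2392], E[r] = 1.0335, γ^t·E[r] = 0.549222, running G = 4.837229
t=7: π = [0.1531, 0.2201, 0.2249, 0.1627, 0.2392], E[r] = 1.0335, γ^t·E[r] = 0.494312, running G = 5.331541

G = 5.3315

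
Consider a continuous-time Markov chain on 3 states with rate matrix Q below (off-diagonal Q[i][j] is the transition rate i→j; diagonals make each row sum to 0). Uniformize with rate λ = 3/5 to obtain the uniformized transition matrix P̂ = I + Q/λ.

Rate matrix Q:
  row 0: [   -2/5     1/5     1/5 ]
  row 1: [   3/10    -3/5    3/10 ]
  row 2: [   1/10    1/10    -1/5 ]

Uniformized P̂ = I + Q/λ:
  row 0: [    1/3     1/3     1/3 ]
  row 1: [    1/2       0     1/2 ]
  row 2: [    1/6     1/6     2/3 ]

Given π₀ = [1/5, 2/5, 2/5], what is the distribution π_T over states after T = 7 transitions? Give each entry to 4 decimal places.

π = [0.2728, 0.1818, 0.5454]

t=0: π = [0.2000, 0.4000, 0.4000]
t=1: π = [0.3333, 0.1333, 0.5333]
t=2: π = [0.2667, 0.2000, 0.5333]
t=3: π = [0.2778, 0.1778, 0.5444]
t=4: π = [0.2722, 0.1833, 0.5444]
t=5: π = [0.2731, 0.1815, 0.5454]
t=6: π = [0.2727, 0.1819, 0.5454]
t=7: π = [0.2728, 0.1818, 0.5454]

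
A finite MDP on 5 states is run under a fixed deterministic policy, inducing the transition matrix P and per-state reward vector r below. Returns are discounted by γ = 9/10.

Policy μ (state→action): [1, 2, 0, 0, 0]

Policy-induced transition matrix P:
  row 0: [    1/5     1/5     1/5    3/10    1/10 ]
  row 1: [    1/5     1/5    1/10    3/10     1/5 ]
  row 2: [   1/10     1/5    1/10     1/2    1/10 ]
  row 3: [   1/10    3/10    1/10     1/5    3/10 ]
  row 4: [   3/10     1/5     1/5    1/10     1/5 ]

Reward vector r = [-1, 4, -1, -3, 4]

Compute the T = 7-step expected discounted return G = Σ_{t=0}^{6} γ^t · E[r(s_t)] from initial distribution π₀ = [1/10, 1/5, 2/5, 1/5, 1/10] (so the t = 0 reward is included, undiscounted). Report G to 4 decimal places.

t=0: π = [0.1000, 0.2000, 0.4000, 0.2000, 0.1000], E[r] = 0.1000, γ^t·E[r] = 0.100000, running G = 0.100000
t=1: π = [0.1500, 0.2200, 0.1200, 0.3400, 0.1700], E[r] = 0.2700, γ^t·E[r] = 0.243000, running G = 0.343000
t=2: π = [0.1710, 0.2340, 0.1320, 0.2560, 0.2070], E[r] = 0.6930, γ^t·E[r] = 0.561330, running G = 0.904330
t=3: π = [0.1819, 0.2256, 0.1378, 0.2594, 0.1953], E[r] = 0.5857, γ^t·E[r] = 0.426975, running G = 1.331305
t=4: π = [0.1798, 0.2259, 0.1377, 0.2626, 0.1940], E[r] = 0.5744, γ^t·E[r] = 0.376884, running G = 1.708189
t=5: π = [0.1794, 0.2263, 0.1374, 0.2625, 0.1945], E[r] = 0.5788, γ^t·E[r] = 0.341780, running G = 2.049969
t=6: π = [0.1795, 0.2262, 0.1374, 0.2623, 0.1946], E[r] = 0.5795, γ^t·E[r] = 0.307954, running G = 2.357922

G = 2.3579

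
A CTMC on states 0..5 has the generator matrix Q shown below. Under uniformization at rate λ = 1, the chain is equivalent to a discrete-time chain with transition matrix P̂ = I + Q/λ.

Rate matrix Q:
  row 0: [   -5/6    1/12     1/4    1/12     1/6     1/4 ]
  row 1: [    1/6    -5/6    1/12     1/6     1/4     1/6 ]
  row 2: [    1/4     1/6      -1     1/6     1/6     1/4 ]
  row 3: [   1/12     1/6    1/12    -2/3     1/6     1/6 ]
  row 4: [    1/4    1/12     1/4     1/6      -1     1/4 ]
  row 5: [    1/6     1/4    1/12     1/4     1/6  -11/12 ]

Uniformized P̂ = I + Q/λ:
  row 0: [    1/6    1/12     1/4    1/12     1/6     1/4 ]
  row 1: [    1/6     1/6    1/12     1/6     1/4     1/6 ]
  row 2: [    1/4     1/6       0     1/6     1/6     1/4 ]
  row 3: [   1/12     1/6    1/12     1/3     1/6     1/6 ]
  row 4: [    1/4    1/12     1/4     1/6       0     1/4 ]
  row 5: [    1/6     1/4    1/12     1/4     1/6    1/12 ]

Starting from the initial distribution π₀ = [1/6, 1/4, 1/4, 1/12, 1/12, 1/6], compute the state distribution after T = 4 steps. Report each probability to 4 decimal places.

t=0: π = [0.1667, 0.2500, 0.2500, 0.0833, 0.0833, 0.1667]
t=1: π = [0.1875, 0.1597, 0.1042, 0.1806, 0.1736, 0.1944]
t=2: π = [0.1748, 0.1528, 0.1348, 0.1973, 0.1510, 0.1892]
t=3: π = [0.1740, 0.1553, 0.1264, 0.2008, 0.1542, 0.1893]
t=4: π = [0.1733, 0.1551, 0.1275, 0.2014, 0.1539, 0.1888]

π = [0.1733, 0.1551, 0.1275, 0.2014, 0.1539, 0.1888]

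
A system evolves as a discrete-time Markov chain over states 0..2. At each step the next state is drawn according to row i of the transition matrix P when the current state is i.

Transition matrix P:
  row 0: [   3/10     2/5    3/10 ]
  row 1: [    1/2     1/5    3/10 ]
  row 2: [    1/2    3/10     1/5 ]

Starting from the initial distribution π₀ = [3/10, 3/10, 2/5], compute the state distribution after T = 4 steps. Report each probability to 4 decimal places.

t=0: π = [0.3000, 0.3000, 0.4000]
t=1: π = [0.4400, 0.3000, 0.2600]
t=2: π = [0.4120, 0.3140, 0.2740]
t=3: π = [0.4176, 0.3098, 0.2726]
t=4: π = [0.4165, 0.3108, 0.2727]

π = [0.4165, 0.3108, 0.2727]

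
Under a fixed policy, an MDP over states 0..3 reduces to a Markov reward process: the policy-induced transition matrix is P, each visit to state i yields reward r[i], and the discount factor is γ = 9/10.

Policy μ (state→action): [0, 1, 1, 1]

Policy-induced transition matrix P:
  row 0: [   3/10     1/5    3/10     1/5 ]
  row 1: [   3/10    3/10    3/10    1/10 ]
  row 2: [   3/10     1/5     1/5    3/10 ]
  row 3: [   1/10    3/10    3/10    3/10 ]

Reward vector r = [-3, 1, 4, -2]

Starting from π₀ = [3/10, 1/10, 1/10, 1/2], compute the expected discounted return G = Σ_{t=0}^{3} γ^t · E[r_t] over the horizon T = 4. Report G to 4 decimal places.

G = -0.9151

t=0: π = [0.3000, 0.1000, 0.1000, 0.5000], E[r] = -1.4000, γ^t·E[r] = -1.400000, running G = -1.400000
t=1: π = [0.2000, 0.2600, 0.2900, 0.2500], E[r] = 0.3200, γ^t·E[r] = 0.288000, running G = -1.112000
t=2: π = [0.2500, 0.2510, 0.2710, 0.2280], E[r] = 0.1290, γ^t·E[r] = 0.104490, running G = -1.007510
t=3: π = [0.2544, 0.2479, 0.2729, 0.2248], E[r] = 0.1267, γ^t·E[r] = 0.092364, running G = -0.915146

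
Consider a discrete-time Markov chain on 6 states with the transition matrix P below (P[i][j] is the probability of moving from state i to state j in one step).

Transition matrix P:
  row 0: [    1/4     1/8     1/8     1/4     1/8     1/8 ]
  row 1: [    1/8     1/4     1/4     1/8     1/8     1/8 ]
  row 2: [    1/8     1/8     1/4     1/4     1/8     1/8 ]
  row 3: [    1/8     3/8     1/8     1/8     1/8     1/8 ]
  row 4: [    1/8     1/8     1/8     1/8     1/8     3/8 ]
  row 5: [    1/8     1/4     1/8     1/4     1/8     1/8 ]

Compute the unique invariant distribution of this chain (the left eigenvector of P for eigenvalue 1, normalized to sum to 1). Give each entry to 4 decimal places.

Balance equations π_j = Σ_i π_i·P[i][j]:
  π_0 = 1/4·π_0 + 1/8·π_1 + 1/8·π_2 + 1/8·π_3 + 1/8·π_4 + 1/8·π_5
  π_1 = 1/8·π_0 + 1/4·π_1 + 1/8·π_2 + 3/8·π_3 + 1/8·π_4 + 1/4·π_5
  π_2 = 1/8·π_0 + 1/4·π_1 + 1/4·π_2 + 1/8·π_3 + 1/8·π_4 + 1/8·π_5
  π_3 = 1/4·π_0 + 1/8·π_1 + 1/4·π_2 + 1/8·π_3 + 1/8·π_4 + 1/4·π_5
  π_4 = 1/8·π_0 + 1/8·π_1 + 1/8·π_2 + 1/8·π_3 + 1/8·π_4 + 1/8·π_5
  normalize: π_0 + π_1 + π_2 + π_3 + π_4 + π_5 = 1
Solving the linear system gives exactly π = [1/7, 453/2080, 2533/14560, 383/2080, 1/8, 5/32].

π = [0.1429, 0.2178, 0.1740, 0.1841, 0.1250, 0.1563]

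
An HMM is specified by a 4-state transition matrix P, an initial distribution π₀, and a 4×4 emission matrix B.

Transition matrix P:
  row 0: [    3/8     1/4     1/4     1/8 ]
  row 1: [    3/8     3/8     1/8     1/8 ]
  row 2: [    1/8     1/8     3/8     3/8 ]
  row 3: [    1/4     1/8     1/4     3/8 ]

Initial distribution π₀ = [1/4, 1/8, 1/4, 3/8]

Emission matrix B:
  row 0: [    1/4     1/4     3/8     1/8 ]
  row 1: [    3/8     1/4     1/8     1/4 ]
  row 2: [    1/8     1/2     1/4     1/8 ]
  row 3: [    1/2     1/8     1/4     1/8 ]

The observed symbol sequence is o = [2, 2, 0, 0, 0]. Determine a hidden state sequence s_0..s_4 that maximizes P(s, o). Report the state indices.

path = [3, 3, 3, 3, 3]

t=0: δ = [9.375e-02, 1.562e-02, 6.250e-02, 9.375e-02]  (obs o_0=2)
t=1: δ = [1.318e-02, 2.930e-03, 5.859e-03, 8.789e-03]  ψ = [0, 0, 0, 3]  (obs o_1=2)
t=2: δ = [1.236e-03, 1.236e-03, 4.120e-04, 1.648e-03]  ψ = [0, 0, 0, 3]  (obs o_2=0)
t=3: δ = [1.159e-04, 1.738e-04, 5.150e-05, 3.090e-04]  ψ = [0, 1, 3, 3]  (obs o_3=0)
t=4: δ = [1.931e-05, 2.444e-05, 9.656e-06, 5.794e-05]  ψ = [3, 1, 3, 3]  (obs o_4=0)
backtrack: best end state = 3; path = [3, 3, 3, 3, 3]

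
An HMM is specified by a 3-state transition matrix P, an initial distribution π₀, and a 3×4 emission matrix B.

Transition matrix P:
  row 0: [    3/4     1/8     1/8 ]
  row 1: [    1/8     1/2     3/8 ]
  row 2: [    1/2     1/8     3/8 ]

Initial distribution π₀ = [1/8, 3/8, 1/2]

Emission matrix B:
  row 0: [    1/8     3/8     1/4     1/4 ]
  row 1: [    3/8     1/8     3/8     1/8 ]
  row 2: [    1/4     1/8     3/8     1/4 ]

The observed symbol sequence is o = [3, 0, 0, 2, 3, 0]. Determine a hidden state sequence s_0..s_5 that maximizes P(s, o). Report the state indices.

path = [1, 1, 1, 1, 1, 1]

t=0: δ = [3.125e-02, 4.688e-02, 1.250e-01]  (obs o_0=3)
t=1: δ = [7.812e-03, 8.789e-03, 1.172e-02]  ψ = [2, 1, 2]  (obs o_1=0)
t=2: δ = [7.324e-04, 1.648e-03, 1.099e-03]  ψ = [0, 1, 2]  (obs o_2=0)
t=3: δ = [1.373e-04, 3.090e-04, 2.317e-04]  ψ = [0, 1, 1]  (obs o_3=2)
t=4: δ = [2.897e-05, 1.931e-05, 2.897e-05]  ψ = [2, 1, 1]  (obs o_4=3)
t=5: δ = [2.716e-06, 3.621e-06, 2.716e-06]  ψ = [0, 1, 2]  (obs o_5=0)
backtrack: best end state = 1; path = [1, 1, 1, 1, 1, 1]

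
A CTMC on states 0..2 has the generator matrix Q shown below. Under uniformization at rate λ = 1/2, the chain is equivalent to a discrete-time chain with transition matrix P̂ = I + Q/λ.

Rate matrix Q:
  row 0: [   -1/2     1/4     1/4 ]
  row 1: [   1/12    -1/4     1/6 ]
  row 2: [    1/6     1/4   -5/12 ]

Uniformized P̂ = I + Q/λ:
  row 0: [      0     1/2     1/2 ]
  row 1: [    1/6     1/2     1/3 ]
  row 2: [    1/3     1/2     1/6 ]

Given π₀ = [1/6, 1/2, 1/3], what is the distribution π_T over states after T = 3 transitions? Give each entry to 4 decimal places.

t=0: π = [0.1667, 0.5000, 0.3333]
t=1: π = [0.1944, 0.5000, 0.3056]
t=2: π = [0.1852, 0.5000, 0.3148]
t=3: π = [0.1883, 0.5000, 0.3117]

π = [0.1883, 0.5000, 0.3117]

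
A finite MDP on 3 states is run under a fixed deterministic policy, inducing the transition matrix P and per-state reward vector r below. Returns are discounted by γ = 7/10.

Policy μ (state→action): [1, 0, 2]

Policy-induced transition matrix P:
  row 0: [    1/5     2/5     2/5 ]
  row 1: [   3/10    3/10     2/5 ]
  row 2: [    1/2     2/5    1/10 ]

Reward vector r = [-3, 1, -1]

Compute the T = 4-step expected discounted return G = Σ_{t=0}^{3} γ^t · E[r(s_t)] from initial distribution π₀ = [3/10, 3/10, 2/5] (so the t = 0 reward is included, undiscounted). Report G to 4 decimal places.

G = -2.4415

t=0: π = [0.3000, 0.3000, 0.4000], E[r] = -1.0000, γ^t·E[r] = -1.000000, running G = -1.000000
t=1: π = [0.3500, 0.3700, 0.2800], E[r] = -0.9600, γ^t·E[r] = -0.672000, running G = -1.672000
t=2: π = [0.3210, 0.3630, 0.3160], E[r] = -0.9160, γ^t·E[r] = -0.448840, running G = -2.120840
t=3: π = [0.3311, 0.3637, 0.3052], E[r] = -0.9348, γ^t·E[r] = -0.320636, running G = -2.441476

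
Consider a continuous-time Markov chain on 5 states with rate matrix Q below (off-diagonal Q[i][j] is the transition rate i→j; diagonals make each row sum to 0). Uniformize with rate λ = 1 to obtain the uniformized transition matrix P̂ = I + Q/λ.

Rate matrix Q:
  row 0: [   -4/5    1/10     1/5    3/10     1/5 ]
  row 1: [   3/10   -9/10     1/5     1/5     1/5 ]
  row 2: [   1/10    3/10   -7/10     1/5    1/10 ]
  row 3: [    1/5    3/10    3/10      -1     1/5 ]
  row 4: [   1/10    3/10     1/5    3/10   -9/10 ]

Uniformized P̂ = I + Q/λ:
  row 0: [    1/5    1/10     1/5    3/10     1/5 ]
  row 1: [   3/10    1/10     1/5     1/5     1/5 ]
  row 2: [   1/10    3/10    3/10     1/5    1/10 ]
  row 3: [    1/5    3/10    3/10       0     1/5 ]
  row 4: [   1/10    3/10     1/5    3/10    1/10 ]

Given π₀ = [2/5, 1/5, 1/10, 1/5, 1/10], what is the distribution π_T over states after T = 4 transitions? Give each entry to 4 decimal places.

π = [0.1816, 0.2196, 0.2438, 0.1953, 0.1596]

t=0: π = [0.4000, 0.2000, 0.1000, 0.2000, 0.1000]
t=1: π = [0.2000, 0.1800, 0.2300, 0.2100, 0.1800]
t=2: π = [0.1770, 0.2240, 0.2440, 0.1960, 0.1590]
t=3: π = [0.1821, 0.2198, 0.2440, 0.1944, 0.1597]
t=4: π = [0.1816, 0.2196, 0.2438, 0.1953, 0.1596]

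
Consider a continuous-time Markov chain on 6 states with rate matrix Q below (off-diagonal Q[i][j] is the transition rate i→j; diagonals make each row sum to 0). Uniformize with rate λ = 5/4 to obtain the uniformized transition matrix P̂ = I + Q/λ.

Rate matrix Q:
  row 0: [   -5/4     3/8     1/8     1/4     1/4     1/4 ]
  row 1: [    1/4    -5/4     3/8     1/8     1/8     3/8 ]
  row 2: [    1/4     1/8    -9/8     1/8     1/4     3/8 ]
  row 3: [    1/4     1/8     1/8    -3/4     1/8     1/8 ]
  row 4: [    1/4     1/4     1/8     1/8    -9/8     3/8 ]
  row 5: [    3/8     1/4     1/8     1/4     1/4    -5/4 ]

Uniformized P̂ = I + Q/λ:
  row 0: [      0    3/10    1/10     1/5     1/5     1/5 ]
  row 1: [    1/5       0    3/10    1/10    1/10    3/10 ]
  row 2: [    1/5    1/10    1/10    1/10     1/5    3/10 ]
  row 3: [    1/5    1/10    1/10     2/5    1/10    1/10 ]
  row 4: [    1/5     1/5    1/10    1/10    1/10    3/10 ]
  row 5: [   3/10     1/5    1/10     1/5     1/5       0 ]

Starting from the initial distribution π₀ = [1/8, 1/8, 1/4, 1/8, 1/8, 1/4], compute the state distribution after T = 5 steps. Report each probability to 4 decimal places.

π = [0.1822, 0.1546, 0.1310, 0.1955, 0.1500, 0.1867]

t=0: π = [0.1250, 0.1250, 0.2500, 0.1250, 0.1250, 0.2500]
t=1: π = [0.2000, 0.1500, 0.1250, 0.1750, 0.1625, 0.1875]
t=2: π = [0.1788, 0.1600, 0.1300, 0.1913, 0.1513, 0.1888]
t=3: π = [0.1831, 0.1538, 0.1320, 0.1941, 0.1498, 0.1873]
t=4: π = [0.1821, 0.1550, 0.1308, 0.1953, 0.1502, 0.1867]
t=5: π = [0.1822, 0.1546, 0.1310, 0.1955, 0.1500, 0.1867]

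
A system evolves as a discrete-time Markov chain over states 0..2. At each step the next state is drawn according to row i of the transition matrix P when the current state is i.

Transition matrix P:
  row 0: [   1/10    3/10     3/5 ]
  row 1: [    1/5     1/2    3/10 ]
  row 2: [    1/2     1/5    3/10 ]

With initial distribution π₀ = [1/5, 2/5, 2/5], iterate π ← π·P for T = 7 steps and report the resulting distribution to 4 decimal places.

t=0: π = [0.2000, 0.4000, 0.4000]
t=1: π = [0.3000, 0.3400, 0.3600]
t=2: π = [0.2780, 0.3320, 0.3900]
t=3: π = [0.2892, 0.3274, 0.3834]
t=4: π = [0.2861, 0.3271, 0.3868]
t=5: π = [0.2874, 0.3268, 0.3858]
t=6: π = [0.2870, 0.3268, 0.3862]
t=7: π = [0.2872, 0.3267, 0.3861]

π = [0.2872, 0.3267, 0.3861]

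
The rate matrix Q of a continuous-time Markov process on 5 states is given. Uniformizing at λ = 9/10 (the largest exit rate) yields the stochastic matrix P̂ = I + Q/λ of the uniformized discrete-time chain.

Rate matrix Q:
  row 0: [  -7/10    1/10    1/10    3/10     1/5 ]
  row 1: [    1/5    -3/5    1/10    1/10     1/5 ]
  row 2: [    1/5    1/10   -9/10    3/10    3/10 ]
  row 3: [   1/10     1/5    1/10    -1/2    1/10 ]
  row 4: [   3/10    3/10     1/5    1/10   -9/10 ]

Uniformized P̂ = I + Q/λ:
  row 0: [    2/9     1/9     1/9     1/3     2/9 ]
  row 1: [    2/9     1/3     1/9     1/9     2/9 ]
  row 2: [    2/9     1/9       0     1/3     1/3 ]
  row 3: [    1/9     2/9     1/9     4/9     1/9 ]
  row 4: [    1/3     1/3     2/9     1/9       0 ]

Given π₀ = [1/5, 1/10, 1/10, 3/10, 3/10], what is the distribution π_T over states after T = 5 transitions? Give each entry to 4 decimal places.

π = [0.2102, 0.2302, 0.1169, 0.2756, 0.1670]

t=0: π = [0.2000, 0.1000, 0.1000, 0.3000, 0.3000]
t=1: π = [0.2222, 0.2333, 0.1333, 0.2778, 0.1333]
t=2: π = [0.2062, 0.2235, 0.1111, 0.2827, 0.1765]
t=3: π = [0.2104, 0.2314, 0.1184, 0.2759, 0.1639]
t=4: π = [0.2098, 0.2296, 0.1162, 0.2761, 0.1683]
t=5: π = [0.2102, 0.2302, 0.1169, 0.2756, 0.1670]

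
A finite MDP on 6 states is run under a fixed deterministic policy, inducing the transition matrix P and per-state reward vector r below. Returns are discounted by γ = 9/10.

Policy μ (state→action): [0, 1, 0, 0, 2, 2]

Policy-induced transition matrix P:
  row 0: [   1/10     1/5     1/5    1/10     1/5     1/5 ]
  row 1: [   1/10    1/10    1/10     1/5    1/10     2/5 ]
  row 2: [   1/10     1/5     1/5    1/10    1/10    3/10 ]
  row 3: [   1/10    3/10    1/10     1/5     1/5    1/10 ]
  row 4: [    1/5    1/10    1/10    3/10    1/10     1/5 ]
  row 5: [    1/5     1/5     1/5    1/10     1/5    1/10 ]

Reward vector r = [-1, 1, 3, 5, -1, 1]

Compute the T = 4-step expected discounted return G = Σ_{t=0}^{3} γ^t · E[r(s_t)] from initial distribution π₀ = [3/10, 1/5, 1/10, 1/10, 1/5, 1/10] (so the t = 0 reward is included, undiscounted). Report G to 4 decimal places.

t=0: π = [0.3000, 0.2000, 0.1000, 0.1000, 0.2000, 0.1000], E[r] = 0.6000, γ^t·E[r] = 0.600000, running G = 0.600000
t=1: π = [0.1300, 0.1700, 0.1500, 0.1700, 0.1500, 0.2300], E[r] = 1.4200, γ^t·E[r] = 1.278000, running G = 1.878000
t=2: π = [0.1380, 0.1850, 0.1510, 0.1640, 0.1530, 0.2090], E[r] = 1.3760, γ^t·E[r] = 1.114560, running G = 2.992560
t=3: π = [0.1362, 0.1826, 0.1498, 0.1655, 0.1511, 0.2148], E[r] = 1.3870, γ^t·E[r] = 1.011123, running G = 4.003683

G = 4.0037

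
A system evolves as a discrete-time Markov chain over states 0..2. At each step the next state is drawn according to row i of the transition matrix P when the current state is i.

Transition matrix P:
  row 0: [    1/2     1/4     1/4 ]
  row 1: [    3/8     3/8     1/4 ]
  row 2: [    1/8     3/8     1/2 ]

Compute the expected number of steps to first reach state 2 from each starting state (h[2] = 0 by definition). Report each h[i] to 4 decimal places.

First-step conditioning: h[2] = 0; for i ≠ 2, h[i] = 1 + Σ_k P[i][k]·h[k].
  h[0] = 1 + 1/2·h[0] + 1/4·h[1]
  h[1] = 1 + 3/8·h[0] + 3/8·h[1]
Solving the 2×2 linear system over states ≠ 2 gives exactly h = [4, 4, 0] (h[2] = 0 is the target).

h = [4.0000, 4.0000, 0.0000]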